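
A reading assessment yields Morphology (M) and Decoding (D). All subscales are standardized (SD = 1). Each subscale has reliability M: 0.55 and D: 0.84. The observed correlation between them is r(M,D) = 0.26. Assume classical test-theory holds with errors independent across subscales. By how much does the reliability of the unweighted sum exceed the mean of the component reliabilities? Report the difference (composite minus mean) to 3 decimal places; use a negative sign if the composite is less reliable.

0.063

Var(sum) = 2 + 0.52 = 2.52; true-score variance = 1.39 + 0.52 = 1.91; composite reliability = 0.7579.
Mean component reliability = 0.6950.
Difference = 0.7579 − 0.6950 = 0.063.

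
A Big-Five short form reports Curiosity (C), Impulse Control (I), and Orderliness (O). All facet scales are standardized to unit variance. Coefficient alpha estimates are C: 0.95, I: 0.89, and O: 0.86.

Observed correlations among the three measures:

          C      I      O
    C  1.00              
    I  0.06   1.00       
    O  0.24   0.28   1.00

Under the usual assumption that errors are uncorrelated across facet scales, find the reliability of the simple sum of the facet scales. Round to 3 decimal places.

Var(C+I+O) = 3 + 2·[0.06 + 0.24 + 0.28] = 3 + 1.16 = 4.16.
Because errors are independent across components, Cov(Tᵢ,Tⱼ) = Cov(Xᵢ,Xⱼ); the off-diagonal part of the true-score variance is the same as above.
True-score variance = [0.95 + 0.89 + 0.86] + 1.16 = 2.7 + 1.16 = 3.86.
Reliability = 3.86 / 4.16 = 0.928.

0.928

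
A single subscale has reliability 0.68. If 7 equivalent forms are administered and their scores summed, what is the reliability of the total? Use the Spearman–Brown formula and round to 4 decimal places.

ρ_k = kρ / (1 + (k−1)ρ) = 7·0.68 / (1 + 6·0.68) = 4.760 / 5.080 = 0.9370.

0.9370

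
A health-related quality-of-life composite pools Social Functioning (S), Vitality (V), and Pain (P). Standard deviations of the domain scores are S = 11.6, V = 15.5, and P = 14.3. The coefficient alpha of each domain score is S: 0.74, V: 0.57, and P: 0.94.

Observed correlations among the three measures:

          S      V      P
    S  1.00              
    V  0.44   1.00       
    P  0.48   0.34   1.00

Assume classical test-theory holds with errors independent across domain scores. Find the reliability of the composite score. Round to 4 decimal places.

0.8563

Var(S+V+P) = 11.6² + 15.5² + 14.3² + 2·[11.6·15.5·0.44 + 11.6·14.3·0.48 + 15.5·14.3·0.34] = 579.3 + 468.191 = 1047.49.
Because errors are independent across components, Cov(Tᵢ,Tⱼ) = Cov(Xᵢ,Xⱼ); the off-diagonal part of the true-score variance is the same as above.
True-score variance = [11.6²·0.74 + 15.5²·0.57 + 14.3²·0.94] + 468.191 = 428.737 + 468.191 = 896.928.
Reliability = 896.928 / 1047.49 = 0.8563.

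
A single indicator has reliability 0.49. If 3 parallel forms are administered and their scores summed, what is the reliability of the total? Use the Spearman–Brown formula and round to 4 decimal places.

ρ_k = kρ / (1 + (k−1)ρ) = 3·0.49 / (1 + 2·0.49) = 1.470 / 1.980 = 0.7424.

0.7424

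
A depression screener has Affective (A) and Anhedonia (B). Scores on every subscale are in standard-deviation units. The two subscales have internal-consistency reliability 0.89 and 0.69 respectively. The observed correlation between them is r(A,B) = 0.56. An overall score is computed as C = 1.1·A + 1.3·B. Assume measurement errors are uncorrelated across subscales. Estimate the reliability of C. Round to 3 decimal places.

0.854

Var(C) = 1.1² + 1.3² + 2·[1.43·0.56] = 2.9 + 1.6016 = 4.5016.
Because errors are independent across components, Cov(Tᵢ,Tⱼ) = Cov(Xᵢ,Xⱼ); the off-diagonal part of the true-score variance is the same as above.
True-score variance = [1.1²·0.89 + 1.3²·0.69] + 1.6016 = 2.243 + 1.6016 = 3.8446.
Reliability = 3.8446 / 4.5016 = 0.854.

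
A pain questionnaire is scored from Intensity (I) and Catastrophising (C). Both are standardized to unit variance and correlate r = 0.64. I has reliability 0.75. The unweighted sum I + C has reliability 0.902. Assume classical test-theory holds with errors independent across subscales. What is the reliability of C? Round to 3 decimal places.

Var(I+C) = 2 + 2·0.64 = 3.280.
True-score variance = ρ_I + ρ_C + 2·0.64, so 0.902 = (0.75 + ρ_C + 1.28) / 3.280.
ρ_C = 0.902·3.280 − 0.75 − 1.28 = 0.929.

0.929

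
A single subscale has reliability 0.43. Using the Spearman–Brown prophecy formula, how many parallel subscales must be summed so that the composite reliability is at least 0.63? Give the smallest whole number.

k ≥ ρ*(1−ρ₁)/(ρ₁(1−ρ*)) = 0.63·0.57 / (0.43·0.37) = 2.257.
Smallest integer k = 3.

3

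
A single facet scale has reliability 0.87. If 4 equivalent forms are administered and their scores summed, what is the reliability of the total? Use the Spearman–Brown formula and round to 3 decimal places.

ρ_k = kρ / (1 + (k−1)ρ) = 4·0.87 / (1 + 3·0.87) = 3.480 / 3.610 = 0.964.

0.964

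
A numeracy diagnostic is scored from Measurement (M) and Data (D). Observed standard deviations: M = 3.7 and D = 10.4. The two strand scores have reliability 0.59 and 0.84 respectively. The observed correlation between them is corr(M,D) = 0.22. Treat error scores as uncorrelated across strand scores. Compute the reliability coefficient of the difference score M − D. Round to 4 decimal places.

0.7816

Var(M−D) = 3.7² + 10.4² − 2·3.7·10.4·0.22 = 121.85 − 16.9312 = 104.919.
Because errors are independent across components, Cov(Tᵢ,Tⱼ) = Cov(Xᵢ,Xⱼ); the off-diagonal part of the true-score variance is the same as above.
True-score variance = [3.7²·0.59 + 10.4²·0.84] − 16.9312 = 98.9315 − 16.9312 = 82.0003.
Reliability = 82.0003 / 104.919 = 0.7816.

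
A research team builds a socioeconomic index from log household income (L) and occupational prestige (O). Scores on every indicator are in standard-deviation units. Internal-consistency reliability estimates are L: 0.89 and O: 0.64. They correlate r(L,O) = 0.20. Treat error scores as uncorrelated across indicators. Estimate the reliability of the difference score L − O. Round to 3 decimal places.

Var(L−O) = 1 + 1 − 2·0.20 = 2 − 0.4 = 1.6.
Under uncorrelated errors the observed covariances equal the true-score covariances, so only the own-variance terms attenuate.
True-score variance = [0.89 + 0.64] − 0.4 = 1.53 − 0.4 = 1.13.
Reliability = 1.13 / 1.6 = 0.706.

0.706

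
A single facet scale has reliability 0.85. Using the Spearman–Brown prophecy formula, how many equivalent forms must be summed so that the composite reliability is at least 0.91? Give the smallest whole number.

k ≥ ρ*(1−ρ₁)/(ρ₁(1−ρ*)) = 0.91·0.15 / (0.85·0.09) = 1.784.
Smallest integer k = 2.

2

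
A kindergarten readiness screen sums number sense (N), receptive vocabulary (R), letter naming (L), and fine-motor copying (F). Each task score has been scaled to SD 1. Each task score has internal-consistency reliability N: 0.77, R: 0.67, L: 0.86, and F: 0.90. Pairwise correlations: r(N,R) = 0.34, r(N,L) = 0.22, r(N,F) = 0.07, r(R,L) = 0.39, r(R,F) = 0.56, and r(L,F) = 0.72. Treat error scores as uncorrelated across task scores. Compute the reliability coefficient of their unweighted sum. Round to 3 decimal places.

0.907

Var(N+R+L+F) = 4 + 2·[0.34 + 0.22 + 0.07 + 0.39 + 0.56 + 0.72] = 4 + 4.6 = 8.6.
With uncorrelated errors the cross-covariances are all true-score covariance, so they carry over unchanged; only the diagonal terms shrink to ρᵢσᵢ².
True-score variance = [0.77 + 0.67 + 0.86 + 0.90] + 4.6 = 3.2 + 4.6 = 7.8.
Reliability = 7.8 / 8.6 = 0.907.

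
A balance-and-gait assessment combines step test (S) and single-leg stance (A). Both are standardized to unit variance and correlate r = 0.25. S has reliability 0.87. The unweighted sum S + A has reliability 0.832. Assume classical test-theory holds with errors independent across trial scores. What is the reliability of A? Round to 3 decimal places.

0.710

Var(S+A) = 2 + 2·0.25 = 2.500.
True-score variance = ρ_S + ρ_A + 2·0.25, so 0.832 = (0.87 + ρ_A + 0.50) / 2.500.
ρ_A = 0.832·2.500 − 0.87 − 0.50 = 0.710.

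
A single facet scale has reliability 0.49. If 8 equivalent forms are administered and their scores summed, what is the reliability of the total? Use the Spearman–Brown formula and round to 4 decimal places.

0.8849

ρ_k = kρ / (1 + (k−1)ρ) = 8·0.49 / (1 + 7·0.49) = 3.920 / 4.430 = 0.8849.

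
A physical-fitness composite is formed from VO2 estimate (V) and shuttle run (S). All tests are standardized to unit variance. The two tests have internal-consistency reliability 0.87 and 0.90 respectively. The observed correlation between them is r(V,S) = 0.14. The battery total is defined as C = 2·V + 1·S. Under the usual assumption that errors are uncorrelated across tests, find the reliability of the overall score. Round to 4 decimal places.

Var(C) = 2² + 1 + 2·[2·0.14] = 5 + 0.56 = 5.56.
Because errors are independent across components, Cov(Tᵢ,Tⱼ) = Cov(Xᵢ,Xⱼ); the off-diagonal part of the true-score variance is the same as above.
True-score variance = [2²·0.87 + 0.90] + 0.56 = 4.38 + 0.56 = 4.94.
Reliability = 4.94 / 5.56 = 0.8885.

0.8885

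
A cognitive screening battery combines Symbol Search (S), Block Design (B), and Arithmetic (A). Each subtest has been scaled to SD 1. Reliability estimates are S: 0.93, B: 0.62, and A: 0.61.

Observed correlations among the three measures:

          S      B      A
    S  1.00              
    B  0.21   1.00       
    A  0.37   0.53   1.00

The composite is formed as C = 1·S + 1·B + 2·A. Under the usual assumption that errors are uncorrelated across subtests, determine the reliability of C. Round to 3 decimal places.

0.799

Var(C) = 1 + 1 + 2² + 2·[0.21 + 2·0.37 + 2·0.53] = 6 + 4.02 = 10.02.
Under uncorrelated errors the observed covariances equal the true-score covariances, so only the own-variance terms attenuate.
True-score variance = [0.93 + 0.62 + 2²·0.61] + 4.02 = 3.99 + 4.02 = 8.01.
Reliability = 8.01 / 10.02 = 0.799.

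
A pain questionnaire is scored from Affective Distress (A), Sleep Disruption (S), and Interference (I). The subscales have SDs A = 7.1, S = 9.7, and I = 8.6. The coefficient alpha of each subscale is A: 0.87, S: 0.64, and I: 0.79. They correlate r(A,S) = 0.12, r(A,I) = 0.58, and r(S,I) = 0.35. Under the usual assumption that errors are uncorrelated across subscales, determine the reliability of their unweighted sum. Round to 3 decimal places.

Var(A+S+I) = 7.1² + 9.7² + 8.6² + 2·[7.1·9.7·0.12 + 7.1·8.6·0.58 + 9.7·8.6·0.35] = 218.46 + 145.752 = 364.212.
With uncorrelated errors the cross-covariances are all true-score covariance, so they carry over unchanged; only the diagonal terms shrink to ρᵢσᵢ².
True-score variance = [7.1²·0.87 + 9.7²·0.64 + 8.6²·0.79] + 145.752 = 162.503 + 145.752 = 308.255.
Reliability = 308.255 / 364.212 = 0.846.

0.846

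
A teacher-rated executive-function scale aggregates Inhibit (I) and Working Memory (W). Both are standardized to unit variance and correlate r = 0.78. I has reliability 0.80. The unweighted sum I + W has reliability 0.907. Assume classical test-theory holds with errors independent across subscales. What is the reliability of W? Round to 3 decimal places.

Var(I+W) = 2 + 2·0.78 = 3.560.
True-score variance = ρ_I + ρ_W + 2·0.78, so 0.907 = (0.80 + ρ_W + 1.56) / 3.560.
ρ_W = 0.907·3.560 − 0.80 − 1.56 = 0.869.

0.869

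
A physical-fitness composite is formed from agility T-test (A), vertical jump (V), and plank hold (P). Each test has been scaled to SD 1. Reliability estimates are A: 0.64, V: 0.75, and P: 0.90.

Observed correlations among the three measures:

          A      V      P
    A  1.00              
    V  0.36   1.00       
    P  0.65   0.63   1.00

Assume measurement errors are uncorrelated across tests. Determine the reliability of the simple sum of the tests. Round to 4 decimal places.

0.8869

Var(A+V+P) = 3 + 2·[0.36 + 0.65 + 0.63] = 3 + 3.28 = 6.28.
With uncorrelated errors the cross-covariances are all true-score covariance, so they carry over unchanged; only the diagonal terms shrink to ρᵢσᵢ².
True-score variance = [0.64 + 0.75 + 0.90] + 3.28 = 2.29 + 3.28 = 5.57.
Reliability = 5.57 / 6.28 = 0.8869.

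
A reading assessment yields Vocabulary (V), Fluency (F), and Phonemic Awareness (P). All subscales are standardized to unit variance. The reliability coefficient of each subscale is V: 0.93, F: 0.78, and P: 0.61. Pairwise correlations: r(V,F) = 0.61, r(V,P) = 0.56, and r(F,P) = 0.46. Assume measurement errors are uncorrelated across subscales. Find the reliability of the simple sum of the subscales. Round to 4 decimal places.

0.8914

Var(V+F+P) = 3 + 2·[0.61 + 0.56 + 0.46] = 3 + 3.26 = 6.26.
Under uncorrelated errors the observed covariances equal the true-score covariances, so only the own-variance terms attenuate.
True-score variance = [0.93 + 0.78 + 0.61] + 3.26 = 2.32 + 3.26 = 5.58.
Reliability = 5.58 / 6.26 = 0.8914.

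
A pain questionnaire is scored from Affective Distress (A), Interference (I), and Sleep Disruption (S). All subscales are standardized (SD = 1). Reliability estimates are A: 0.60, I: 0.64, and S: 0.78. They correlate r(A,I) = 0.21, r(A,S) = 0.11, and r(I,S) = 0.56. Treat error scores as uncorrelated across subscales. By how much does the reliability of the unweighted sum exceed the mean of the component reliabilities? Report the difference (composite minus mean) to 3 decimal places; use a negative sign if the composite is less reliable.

Var(sum) = 3 + 1.76 = 4.76; true-score variance = 2.02 + 1.76 = 3.78; composite reliability = 0.7941.
Mean component reliability = 0.6733.
Difference = 0.7941 − 0.6733 = 0.121.

0.121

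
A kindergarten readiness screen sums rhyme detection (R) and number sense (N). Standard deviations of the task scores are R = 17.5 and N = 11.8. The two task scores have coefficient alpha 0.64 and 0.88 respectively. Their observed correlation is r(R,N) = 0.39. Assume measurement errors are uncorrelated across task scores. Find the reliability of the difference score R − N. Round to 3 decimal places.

0.554

Var(R−N) = 17.5² + 11.8² − 2·17.5·11.8·0.39 = 445.49 − 161.07 = 284.42.
Under uncorrelated errors the observed covariances equal the true-score covariances, so only the own-variance terms attenuate.
True-score variance = [17.5²·0.64 + 11.8²·0.88] − 161.07 = 318.531 − 161.07 = 157.461.
Reliability = 157.461 / 284.42 = 0.554.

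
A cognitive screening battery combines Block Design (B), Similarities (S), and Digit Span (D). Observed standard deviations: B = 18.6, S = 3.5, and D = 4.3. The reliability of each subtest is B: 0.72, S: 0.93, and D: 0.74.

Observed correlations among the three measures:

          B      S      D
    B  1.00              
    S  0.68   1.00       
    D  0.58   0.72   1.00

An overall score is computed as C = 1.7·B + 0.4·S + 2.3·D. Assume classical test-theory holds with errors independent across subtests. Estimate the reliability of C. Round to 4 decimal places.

Var(C) = 1.7²·18.6² + 0.4²·3.5² + 2.3²·4.3² + 2·[0.68·18.6·3.5·0.68 + 3.91·18.6·4.3·0.58 + 0.92·3.5·4.3·0.72] = 1099.6 + 442.9 = 1542.5.
Under uncorrelated errors the observed covariances equal the true-score covariances, so only the own-variance terms attenuate.
True-score variance = [1.7²·18.6²·0.72 + 0.4²·3.5²·0.93 + 2.3²·4.3²·0.74] + 442.9 = 794.077 + 442.9 = 1236.98.
Reliability = 1236.98 / 1542.5 = 0.8019.

0.8019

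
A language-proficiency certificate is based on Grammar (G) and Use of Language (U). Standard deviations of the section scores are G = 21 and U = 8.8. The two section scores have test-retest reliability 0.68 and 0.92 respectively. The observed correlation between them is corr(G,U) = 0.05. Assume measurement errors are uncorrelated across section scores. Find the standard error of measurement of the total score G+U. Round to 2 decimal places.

Var(total) = 518.44 + 18.48 = 536.92.
True-score variance = 371.125 + 18.48 = 389.605, so reliability = 0.7256.
Error variance = 536.92 − 389.605 = 147.315; SEM = √147.315 = 12.14.

12.14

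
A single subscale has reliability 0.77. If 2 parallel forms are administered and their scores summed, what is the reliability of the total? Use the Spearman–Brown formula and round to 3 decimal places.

0.870

ρ_k = kρ / (1 + (k−1)ρ) = 2·0.77 / (1 + 1·0.77) = 1.540 / 1.770 = 0.870.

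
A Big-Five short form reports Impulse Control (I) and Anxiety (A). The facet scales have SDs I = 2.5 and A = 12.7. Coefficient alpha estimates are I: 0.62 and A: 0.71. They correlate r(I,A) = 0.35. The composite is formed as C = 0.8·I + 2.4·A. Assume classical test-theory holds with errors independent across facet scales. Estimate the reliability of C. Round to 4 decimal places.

0.7223

Var(C) = 0.8²·2.5² + 2.4²·12.7² + 2·[1.92·2.5·12.7·0.35] = 933.03 + 42.672 = 975.702.
Under uncorrelated errors the observed covariances equal the true-score covariances, so only the own-variance terms attenuate.
True-score variance = [0.8²·2.5²·0.62 + 2.4²·12.7²·0.71] + 42.672 = 662.092 + 42.672 = 704.764.
Reliability = 704.764 / 975.702 = 0.7223.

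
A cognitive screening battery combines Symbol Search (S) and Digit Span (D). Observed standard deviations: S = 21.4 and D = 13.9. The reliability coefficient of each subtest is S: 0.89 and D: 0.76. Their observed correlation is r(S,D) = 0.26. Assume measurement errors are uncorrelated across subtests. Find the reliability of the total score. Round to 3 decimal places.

Var(S+D) = 21.4² + 13.9² + 2·[21.4·13.9·0.26] = 651.17 + 154.679 = 805.849.
Because errors are independent across components, Cov(Tᵢ,Tⱼ) = Cov(Xᵢ,Xⱼ); the off-diagonal part of the true-score variance is the same as above.
True-score variance = [21.4²·0.89 + 13.9²·0.76] + 154.679 = 554.424 + 154.679 = 709.103.
Reliability = 709.103 / 805.849 = 0.880.

0.880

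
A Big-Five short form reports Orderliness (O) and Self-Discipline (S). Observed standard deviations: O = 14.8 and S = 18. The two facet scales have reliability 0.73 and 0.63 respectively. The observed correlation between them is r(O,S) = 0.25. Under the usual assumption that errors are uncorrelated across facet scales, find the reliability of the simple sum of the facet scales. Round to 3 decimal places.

0.735

Var(O+S) = 14.8² + 18² + 2·[14.8·18·0.25] = 543.04 + 133.2 = 676.24.
With uncorrelated errors the cross-covariances are all true-score covariance, so they carry over unchanged; only the diagonal terms shrink to ρᵢσᵢ².
True-score variance = [14.8²·0.73 + 18²·0.63] + 133.2 = 364.019 + 133.2 = 497.219.
Reliability = 497.219 / 676.24 = 0.735.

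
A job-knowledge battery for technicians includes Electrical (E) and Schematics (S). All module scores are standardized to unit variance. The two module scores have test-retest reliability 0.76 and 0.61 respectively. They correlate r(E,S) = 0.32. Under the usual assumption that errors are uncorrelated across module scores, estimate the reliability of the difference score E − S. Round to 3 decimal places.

Var(E−S) = 1 + 1 − 2·0.32 = 2 − 0.64 = 1.36.
With uncorrelated errors the cross-covariances are all true-score covariance, so they carry over unchanged; only the diagonal terms shrink to ρᵢσᵢ².
True-score variance = [0.76 + 0.61] − 0.64 = 1.37 − 0.64 = 0.73.
Reliability = 0.73 / 1.36 = 0.537.

0.537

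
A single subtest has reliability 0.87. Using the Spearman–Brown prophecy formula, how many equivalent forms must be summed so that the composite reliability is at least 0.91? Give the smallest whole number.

k ≥ ρ*(1−ρ₁)/(ρ₁(1−ρ*)) = 0.91·0.13 / (0.87·0.09) = 1.511.
Smallest integer k = 2.

2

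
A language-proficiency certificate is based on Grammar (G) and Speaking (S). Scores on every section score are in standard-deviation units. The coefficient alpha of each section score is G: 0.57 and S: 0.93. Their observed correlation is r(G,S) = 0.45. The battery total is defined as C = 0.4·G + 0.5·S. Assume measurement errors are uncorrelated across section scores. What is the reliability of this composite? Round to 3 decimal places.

0.854

Var(C) = 0.4² + 0.5² + 2·[0.2·0.45] = 0.41 + 0.18 = 0.59.
Because errors are independent across components, Cov(Tᵢ,Tⱼ) = Cov(Xᵢ,Xⱼ); the off-diagonal part of the true-score variance is the same as above.
True-score variance = [0.4²·0.57 + 0.5²·0.93] + 0.18 = 0.3237 + 0.18 = 0.5037.
Reliability = 0.5037 / 0.59 = 0.854.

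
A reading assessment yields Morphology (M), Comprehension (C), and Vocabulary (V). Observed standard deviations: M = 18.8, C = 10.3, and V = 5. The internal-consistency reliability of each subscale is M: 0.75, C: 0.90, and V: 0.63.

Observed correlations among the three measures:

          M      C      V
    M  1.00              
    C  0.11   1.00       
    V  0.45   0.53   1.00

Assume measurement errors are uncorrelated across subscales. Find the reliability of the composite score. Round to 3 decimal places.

Var(M+C+V) = 18.8² + 10.3² + 5² + 2·[18.8·10.3·0.11 + 18.8·5·0.45 + 10.3·5·0.53] = 484.53 + 181.791 = 666.321.
Because errors are independent across components, Cov(Tᵢ,Tⱼ) = Cov(Xᵢ,Xⱼ); the off-diagonal part of the true-score variance is the same as above.
True-score variance = [18.8²·0.75 + 10.3²·0.90 + 5²·0.63] + 181.791 = 376.311 + 181.791 = 558.102.
Reliability = 558.102 / 666.321 = 0.838.

0.838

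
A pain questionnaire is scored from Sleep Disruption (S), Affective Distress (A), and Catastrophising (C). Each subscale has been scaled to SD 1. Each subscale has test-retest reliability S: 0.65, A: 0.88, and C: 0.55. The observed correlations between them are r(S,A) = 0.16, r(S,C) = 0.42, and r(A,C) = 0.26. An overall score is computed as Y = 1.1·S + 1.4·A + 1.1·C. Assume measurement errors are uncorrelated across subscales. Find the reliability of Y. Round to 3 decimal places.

0.820

Var(Y) = 1.1² + 1.4² + 1.1² + 2·[1.54·0.16 + 1.21·0.42 + 1.54·0.26] = 4.38 + 2.31 = 6.69.
With uncorrelated errors the cross-covariances are all true-score covariance, so they carry over unchanged; only the diagonal terms shrink to ρᵢσᵢ².
True-score variance = [1.1²·0.65 + 1.4²·0.88 + 1.1²·0.55] + 2.31 = 3.1768 + 2.31 = 5.4868.
Reliability = 5.4868 / 6.69 = 0.820.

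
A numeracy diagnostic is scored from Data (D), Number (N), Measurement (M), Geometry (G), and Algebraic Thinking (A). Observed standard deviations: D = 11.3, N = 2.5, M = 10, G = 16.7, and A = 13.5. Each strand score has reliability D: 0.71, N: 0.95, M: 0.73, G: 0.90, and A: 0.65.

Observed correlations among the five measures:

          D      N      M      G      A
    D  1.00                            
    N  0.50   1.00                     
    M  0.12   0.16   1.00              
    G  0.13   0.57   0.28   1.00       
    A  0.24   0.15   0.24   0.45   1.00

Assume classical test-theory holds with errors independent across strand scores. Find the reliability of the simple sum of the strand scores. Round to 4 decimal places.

0.8800

Var(D+N+M+G+A) = 11.3² + 2.5² + 10² + 16.7² + 13.5² + 2·[11.3·2.5·0.50 + 11.3·10·0.12 + 11.3·16.7·0.13 + 11.3·13.5·0.24 + 2.5·10·0.16 + 2.5·16.7·0.57 + 2.5·13.5·0.15 + 10·16.7·0.28 + 10·13.5·0.24 + 16.7·13.5·0.45] = 695.08 + 604.604 = 1299.68.
Because errors are independent across components, Cov(Tᵢ,Tⱼ) = Cov(Xᵢ,Xⱼ); the off-diagonal part of the true-score variance is the same as above.
True-score variance = [11.3²·0.71 + 2.5²·0.95 + 10²·0.73 + 16.7²·0.90 + 13.5²·0.65] + 604.604 = 539.061 + 604.604 = 1143.66.
Reliability = 1143.66 / 1299.68 = 0.8800.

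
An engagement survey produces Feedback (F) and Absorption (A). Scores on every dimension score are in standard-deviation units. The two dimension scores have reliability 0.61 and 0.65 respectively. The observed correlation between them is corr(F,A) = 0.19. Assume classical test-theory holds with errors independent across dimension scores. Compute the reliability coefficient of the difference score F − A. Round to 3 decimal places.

Var(F−A) = 1 + 1 − 2·0.19 = 2 − 0.38 = 1.62.
Because errors are independent across components, Cov(Tᵢ,Tⱼ) = Cov(Xᵢ,Xⱼ); the off-diagonal part of the true-score variance is the same as above.
True-score variance = [0.61 + 0.65] − 0.38 = 1.26 − 0.38 = 0.88.
Reliability = 0.88 / 1.62 = 0.543.

0.543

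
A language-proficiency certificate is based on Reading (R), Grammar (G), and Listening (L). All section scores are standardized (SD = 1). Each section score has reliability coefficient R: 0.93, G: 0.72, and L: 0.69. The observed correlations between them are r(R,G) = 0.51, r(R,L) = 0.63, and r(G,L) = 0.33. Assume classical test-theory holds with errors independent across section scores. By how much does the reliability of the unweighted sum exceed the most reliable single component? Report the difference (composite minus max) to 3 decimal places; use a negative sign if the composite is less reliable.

-0.041

Var(sum) = 3 + 2.94 = 5.94; true-score variance = 2.34 + 2.94 = 5.28; composite reliability = 0.8889.
Max component reliability = 0.9300.
Difference = 0.8889 − 0.9300 = -0.041.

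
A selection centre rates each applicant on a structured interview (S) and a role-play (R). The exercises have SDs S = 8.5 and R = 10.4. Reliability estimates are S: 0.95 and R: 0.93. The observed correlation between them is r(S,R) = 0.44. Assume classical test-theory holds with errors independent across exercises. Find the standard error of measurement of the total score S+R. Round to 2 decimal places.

Var(total) = 180.41 + 77.792 = 258.202.
True-score variance = 169.226 + 77.792 = 247.018, so reliability = 0.9567.
Error variance = 258.202 − 247.018 = 11.1837; SEM = √11.1837 = 3.34.

3.34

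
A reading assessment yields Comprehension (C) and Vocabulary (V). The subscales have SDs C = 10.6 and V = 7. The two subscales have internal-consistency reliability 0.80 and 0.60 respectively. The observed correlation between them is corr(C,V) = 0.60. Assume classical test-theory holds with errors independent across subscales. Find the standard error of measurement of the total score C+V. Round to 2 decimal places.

Var(total) = 161.36 + 89.04 = 250.4.
True-score variance = 119.288 + 89.04 = 208.328, so reliability = 0.8320.
Error variance = 250.4 − 208.328 = 42.072; SEM = √42.072 = 6.49.

6.49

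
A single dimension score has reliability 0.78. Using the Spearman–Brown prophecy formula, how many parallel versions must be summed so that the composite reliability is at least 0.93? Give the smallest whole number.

k ≥ ρ*(1−ρ₁)/(ρ₁(1−ρ*)) = 0.93·0.22 / (0.78·0.07) = 3.747.
Smallest integer k = 4.

4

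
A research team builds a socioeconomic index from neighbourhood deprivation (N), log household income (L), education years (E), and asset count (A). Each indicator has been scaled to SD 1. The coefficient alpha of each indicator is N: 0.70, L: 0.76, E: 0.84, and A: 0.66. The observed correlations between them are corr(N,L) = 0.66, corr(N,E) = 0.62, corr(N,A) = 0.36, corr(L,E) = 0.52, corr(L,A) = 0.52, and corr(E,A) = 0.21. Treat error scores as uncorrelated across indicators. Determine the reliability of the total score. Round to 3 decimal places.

0.894

Var(N+L+E+A) = 4 + 2·[0.66 + 0.62 + 0.36 + 0.52 + 0.52 + 0.21] = 4 + 5.78 = 9.78.
Because errors are independent across components, Cov(Tᵢ,Tⱼ) = Cov(Xᵢ,Xⱼ); the off-diagonal part of the true-score variance is the same as above.
True-score variance = [0.70 + 0.76 + 0.84 + 0.66] + 5.78 = 2.96 + 5.78 = 8.74.
Reliability = 8.74 / 9.78 = 0.894.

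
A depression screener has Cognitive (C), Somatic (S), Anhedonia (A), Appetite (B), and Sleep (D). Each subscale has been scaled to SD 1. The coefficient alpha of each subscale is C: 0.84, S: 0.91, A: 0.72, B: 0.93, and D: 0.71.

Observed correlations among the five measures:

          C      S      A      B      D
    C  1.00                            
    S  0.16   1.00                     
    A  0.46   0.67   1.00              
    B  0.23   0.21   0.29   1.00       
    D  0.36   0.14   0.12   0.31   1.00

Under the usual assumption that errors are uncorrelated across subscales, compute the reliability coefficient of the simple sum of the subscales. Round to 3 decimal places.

0.918

Var(C+S+A+B+D) = 5 + 2·[0.16 + 0.46 + 0.23 + 0.36 + 0.67 + 0.21 + 0.14 + 0.29 + 0.12 + 0.31] = 5 + 5.9 = 10.9.
Because errors are independent across components, Cov(Tᵢ,Tⱼ) = Cov(Xᵢ,Xⱼ); the off-diagonal part of the true-score variance is the same as above.
True-score variance = [0.84 + 0.91 + 0.72 + 0.93 + 0.71] + 5.9 = 4.11 + 5.9 = 10.01.
Reliability = 10.01 / 10.9 = 0.918.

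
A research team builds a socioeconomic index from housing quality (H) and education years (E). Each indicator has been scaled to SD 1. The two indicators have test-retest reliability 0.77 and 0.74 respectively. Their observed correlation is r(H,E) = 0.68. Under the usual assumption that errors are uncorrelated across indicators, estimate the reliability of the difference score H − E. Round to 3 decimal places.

Var(H−E) = 1 + 1 − 2·0.68 = 2 − 1.36 = 0.64.
Because errors are independent across components, Cov(Tᵢ,Tⱼ) = Cov(Xᵢ,Xⱼ); the off-diagonal part of the true-score variance is the same as above.
True-score variance = [0.77 + 0.74] − 1.36 = 1.51 − 1.36 = 0.15.
Reliability = 0.15 / 0.64 = 0.234.

0.234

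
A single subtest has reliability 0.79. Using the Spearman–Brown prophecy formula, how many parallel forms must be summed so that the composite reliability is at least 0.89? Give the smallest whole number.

3

k ≥ ρ*(1−ρ₁)/(ρ₁(1−ρ*)) = 0.89·0.21 / (0.79·0.11) = 2.151.
Smallest integer k = 3.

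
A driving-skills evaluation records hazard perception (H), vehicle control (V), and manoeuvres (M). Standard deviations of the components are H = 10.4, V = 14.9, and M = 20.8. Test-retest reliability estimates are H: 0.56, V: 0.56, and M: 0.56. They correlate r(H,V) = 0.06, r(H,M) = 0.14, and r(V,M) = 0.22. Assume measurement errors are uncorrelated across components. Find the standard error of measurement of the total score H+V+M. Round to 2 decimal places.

Var(total) = 762.81 + 215.53 = 978.34.
True-score variance = 427.174 + 215.53 = 642.703, so reliability = 0.6569.
Error variance = 978.34 − 642.703 = 335.636; SEM = √335.636 = 18.32.

18.32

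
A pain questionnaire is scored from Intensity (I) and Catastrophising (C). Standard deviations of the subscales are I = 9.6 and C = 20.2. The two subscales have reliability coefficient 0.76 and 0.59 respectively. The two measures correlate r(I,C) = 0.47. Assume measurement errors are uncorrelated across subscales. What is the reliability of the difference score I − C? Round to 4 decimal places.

Var(I−C) = 9.6² + 20.2² − 2·9.6·20.2·0.47 = 500.2 − 182.285 = 317.915.
Under uncorrelated errors the observed covariances equal the true-score covariances, so only the own-variance terms attenuate.
True-score variance = [9.6²·0.76 + 20.2²·0.59] − 182.285 = 310.785 − 182.285 = 128.5.
Reliability = 128.5 / 317.915 = 0.4042.

0.4042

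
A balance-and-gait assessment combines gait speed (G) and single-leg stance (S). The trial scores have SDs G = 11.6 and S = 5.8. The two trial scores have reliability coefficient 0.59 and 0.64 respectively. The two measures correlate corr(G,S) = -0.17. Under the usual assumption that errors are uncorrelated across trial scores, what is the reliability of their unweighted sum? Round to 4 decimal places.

Var(G+S) = 11.6² + 5.8² + 2·[11.6·5.8·(-0.17)] = 168.2 − 22.8752 = 145.325.
Under uncorrelated errors the observed covariances equal the true-score covariances, so only the own-variance terms attenuate.
True-score variance = [11.6²·0.59 + 5.8²·0.64] − 22.8752 = 100.92 − 22.8752 = 78.0448.
Reliability = 78.0448 / 145.325 = 0.5370.

0.5370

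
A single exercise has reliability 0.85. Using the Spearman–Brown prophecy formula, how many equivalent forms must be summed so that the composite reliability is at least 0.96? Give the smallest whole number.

k ≥ ρ*(1−ρ₁)/(ρ₁(1−ρ*)) = 0.96·0.15 / (0.85·0.04) = 4.235.
Smallest integer k = 5.

5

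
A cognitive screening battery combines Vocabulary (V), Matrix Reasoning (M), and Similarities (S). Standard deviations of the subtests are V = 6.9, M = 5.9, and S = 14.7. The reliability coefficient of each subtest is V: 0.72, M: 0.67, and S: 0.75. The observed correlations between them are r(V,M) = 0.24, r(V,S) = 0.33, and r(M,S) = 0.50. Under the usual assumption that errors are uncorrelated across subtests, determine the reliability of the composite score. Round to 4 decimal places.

0.8329

Var(V+M+S) = 6.9² + 5.9² + 14.7² + 2·[6.9·5.9·0.24 + 6.9·14.7·0.33 + 5.9·14.7·0.50] = 298.51 + 173.215 = 471.725.
Because errors are independent across components, Cov(Tᵢ,Tⱼ) = Cov(Xᵢ,Xⱼ); the off-diagonal part of the true-score variance is the same as above.
True-score variance = [6.9²·0.72 + 5.9²·0.67 + 14.7²·0.75] + 173.215 = 219.669 + 173.215 = 392.884.
Reliability = 392.884 / 471.725 = 0.8329.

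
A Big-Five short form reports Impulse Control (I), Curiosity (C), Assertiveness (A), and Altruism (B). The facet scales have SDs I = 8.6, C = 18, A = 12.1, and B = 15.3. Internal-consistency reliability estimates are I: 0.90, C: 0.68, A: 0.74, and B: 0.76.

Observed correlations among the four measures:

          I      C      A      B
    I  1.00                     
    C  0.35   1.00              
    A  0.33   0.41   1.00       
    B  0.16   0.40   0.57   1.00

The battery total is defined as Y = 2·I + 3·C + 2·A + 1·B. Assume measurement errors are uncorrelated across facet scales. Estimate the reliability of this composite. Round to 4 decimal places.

Var(Y) = 2²·8.6² + 3²·18² + 2²·12.1² + 15.3² + 2·[6·8.6·18·0.35 + 4·8.6·12.1·0.33 + 2·8.6·15.3·0.16 + 6·18·12.1·0.41 + 3·18·15.3·0.40 + 2·12.1·15.3·0.57] = 4031.57 + 3163.72 = 7195.29.
Under uncorrelated errors the observed covariances equal the true-score covariances, so only the own-variance terms attenuate.
True-score variance = [2²·8.6²·0.90 + 3²·18²·0.68 + 2²·12.1²·0.74 + 15.3²·0.76] + 3163.72 = 2860.42 + 3163.72 = 6024.14.
Reliability = 6024.14 / 7195.29 = 0.8372.

0.8372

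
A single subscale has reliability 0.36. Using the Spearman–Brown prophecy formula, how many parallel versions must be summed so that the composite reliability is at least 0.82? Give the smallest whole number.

k ≥ ρ*(1−ρ₁)/(ρ₁(1−ρ*)) = 0.82·0.64 / (0.36·0.18) = 8.099.
Smallest integer k = 9.

9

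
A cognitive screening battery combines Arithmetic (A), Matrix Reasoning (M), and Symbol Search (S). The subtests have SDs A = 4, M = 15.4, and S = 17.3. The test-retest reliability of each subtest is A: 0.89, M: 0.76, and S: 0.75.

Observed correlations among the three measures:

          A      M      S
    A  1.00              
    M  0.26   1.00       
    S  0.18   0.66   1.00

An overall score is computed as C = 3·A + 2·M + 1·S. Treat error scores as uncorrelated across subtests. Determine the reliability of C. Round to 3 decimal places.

0.865

Var(C) = 3²·4² + 2²·15.4² + 17.3² + 2·[6·4·15.4·0.26 + 3·4·17.3·0.18 + 2·15.4·17.3·0.66] = 1391.93 + 970.277 = 2362.21.
Under uncorrelated errors the observed covariances equal the true-score covariances, so only the own-variance terms attenuate.
True-score variance = [3²·4²·0.89 + 2²·15.4²·0.76 + 17.3²·0.75] + 970.277 = 1073.59 + 970.277 = 2043.87.
Reliability = 2043.87 / 2362.21 = 0.865.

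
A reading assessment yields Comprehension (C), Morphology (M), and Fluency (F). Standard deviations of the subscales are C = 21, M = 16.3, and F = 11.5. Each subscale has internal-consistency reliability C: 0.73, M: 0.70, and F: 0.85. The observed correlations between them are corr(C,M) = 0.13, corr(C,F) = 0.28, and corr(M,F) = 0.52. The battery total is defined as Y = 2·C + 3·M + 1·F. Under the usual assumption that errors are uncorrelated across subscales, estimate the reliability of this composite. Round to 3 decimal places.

Var(Y) = 2²·21² + 3²·16.3² + 11.5² + 2·[6·21·16.3·0.13 + 2·21·11.5·0.28 + 3·16.3·11.5·0.52] = 4287.46 + 1389.31 = 5676.77.
With uncorrelated errors the cross-covariances are all true-score covariance, so they carry over unchanged; only the diagonal terms shrink to ρᵢσᵢ².
True-score variance = [2²·21²·0.73 + 3²·16.3²·0.70 + 11.5²·0.85] + 1389.31 = 3073.98 + 1389.31 = 4463.29.
Reliability = 4463.29 / 5676.77 = 0.786.

0.786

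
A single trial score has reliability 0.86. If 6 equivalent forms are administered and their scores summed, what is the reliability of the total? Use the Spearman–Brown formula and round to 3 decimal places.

0.974

ρ_k = kρ / (1 + (k−1)ρ) = 6·0.86 / (1 + 5·0.86) = 5.160 / 5.300 = 0.974.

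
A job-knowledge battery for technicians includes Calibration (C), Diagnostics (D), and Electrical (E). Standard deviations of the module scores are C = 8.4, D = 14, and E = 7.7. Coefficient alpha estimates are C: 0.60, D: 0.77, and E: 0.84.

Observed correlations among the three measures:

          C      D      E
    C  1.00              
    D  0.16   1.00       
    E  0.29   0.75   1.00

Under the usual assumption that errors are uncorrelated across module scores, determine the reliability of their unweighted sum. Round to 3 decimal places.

0.853

Var(C+D+E) = 8.4² + 14² + 7.7² + 2·[8.4·14·0.16 + 8.4·7.7·0.29 + 14·7.7·0.75] = 325.85 + 236.846 = 562.696.
Under uncorrelated errors the observed covariances equal the true-score covariances, so only the own-variance terms attenuate.
True-score variance = [8.4²·0.60 + 14²·0.77 + 7.7²·0.84] + 236.846 = 243.06 + 236.846 = 479.906.
Reliability = 479.906 / 562.696 = 0.853.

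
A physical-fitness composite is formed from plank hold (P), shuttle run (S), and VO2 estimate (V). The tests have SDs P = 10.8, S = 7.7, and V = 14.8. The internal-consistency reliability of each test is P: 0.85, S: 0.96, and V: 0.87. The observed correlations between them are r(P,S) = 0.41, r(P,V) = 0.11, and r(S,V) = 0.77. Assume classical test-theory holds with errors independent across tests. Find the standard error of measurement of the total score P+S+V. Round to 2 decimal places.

6.95

Var(total) = 394.97 + 278.854 = 673.824.
True-score variance = 346.627 + 278.854 = 625.482, so reliability = 0.9283.
Error variance = 673.824 − 625.482 = 48.3428; SEM = √48.3428 = 6.95.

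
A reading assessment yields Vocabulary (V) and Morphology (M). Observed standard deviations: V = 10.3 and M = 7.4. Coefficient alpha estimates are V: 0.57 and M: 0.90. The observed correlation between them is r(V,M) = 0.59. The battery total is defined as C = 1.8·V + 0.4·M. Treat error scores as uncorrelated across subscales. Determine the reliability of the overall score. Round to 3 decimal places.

Var(C) = 1.8²·10.3² + 0.4²·7.4² + 2·[0.72·10.3·7.4·0.59] = 352.493 + 64.7565 = 417.25.
Because errors are independent across components, Cov(Tᵢ,Tⱼ) = Cov(Xᵢ,Xⱼ); the off-diagonal part of the true-score variance is the same as above.
True-score variance = [1.8²·10.3²·0.57 + 0.4²·7.4²·0.90] + 64.7565 = 203.812 + 64.7565 = 268.569.
Reliability = 268.569 / 417.25 = 0.644.

0.644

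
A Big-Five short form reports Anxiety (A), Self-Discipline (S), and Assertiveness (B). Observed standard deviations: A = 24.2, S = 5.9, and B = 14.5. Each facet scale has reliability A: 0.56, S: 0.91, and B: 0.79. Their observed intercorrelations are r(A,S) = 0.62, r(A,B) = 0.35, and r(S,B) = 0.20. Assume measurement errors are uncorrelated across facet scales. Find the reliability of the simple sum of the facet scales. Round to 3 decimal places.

0.763

Var(A+S+B) = 24.2² + 5.9² + 14.5² + 2·[24.2·5.9·0.62 + 24.2·14.5·0.35 + 5.9·14.5·0.20] = 830.7 + 456.897 = 1287.6.
Because errors are independent across components, Cov(Tᵢ,Tⱼ) = Cov(Xᵢ,Xⱼ); the off-diagonal part of the true-score variance is the same as above.
True-score variance = [24.2²·0.56 + 5.9²·0.91 + 14.5²·0.79] + 456.897 = 525.733 + 456.897 = 982.63.
Reliability = 982.63 / 1287.6 = 0.763.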